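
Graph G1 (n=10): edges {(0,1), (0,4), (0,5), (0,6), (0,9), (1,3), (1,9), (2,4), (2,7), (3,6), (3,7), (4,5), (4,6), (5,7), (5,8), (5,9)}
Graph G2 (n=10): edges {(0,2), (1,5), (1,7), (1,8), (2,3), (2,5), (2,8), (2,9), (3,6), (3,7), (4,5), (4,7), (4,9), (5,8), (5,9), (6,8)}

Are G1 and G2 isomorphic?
Yes, isomorphic

The graphs are isomorphic.
One valid mapping φ: V(G1) → V(G2): 0→5, 1→4, 2→6, 3→7, 4→8, 5→2, 6→1, 7→3, 8→0, 9→9

Verify φ preserves adjacency — for each edge of G1, its image is an edge of G2:
  (0,1) → (φ(0),φ(1)) = (4,5) ∈ E(G2) ✓
  (0,4) → (φ(0),φ(4)) = (5,8) ∈ E(G2) ✓
  (0,5) → (φ(0),φ(5)) = (2,5) ∈ E(G2) ✓
  (0,6) → (φ(0),φ(6)) = (1,5) ∈ E(G2) ✓
  (0,9) → (φ(0),φ(9)) = (5,9) ∈ E(G2) ✓
  (1,3) → (φ(1),φ(3)) = (4,7) ∈ E(G2) ✓
  (1,9) → (φ(1),φ(9)) = (4,9) ∈ E(G2) ✓
  (2,4) → (φ(2),φ(4)) = (6,8) ∈ E(G2) ✓
  (2,7) → (φ(2),φ(7)) = (3,6) ∈ E(G2) ✓
  (3,6) → (φ(3),φ(6)) = (1,7) ∈ E(G2) ✓
  (3,7) → (φ(3),φ(7)) = (3,7) ∈ E(G2) ✓
  (4,5) → (φ(4),φ(5)) = (2,8) ∈ E(G2) ✓
  (4,6) → (φ(4),φ(6)) = (1,8) ∈ E(G2) ✓
  (5,7) → (φ(5),φ(7)) = (2,3) ∈ E(G2) ✓
  (5,8) → (φ(5),φ(8)) = (0,2) ∈ E(G2) ✓
  (5,9) → (φ(5),φ(9)) = (2,9) ∈ E(G2) ✓
All 16 edges of G1 map to edges of G2, and |E(G1)| = |E(G2)| = 16, so φ is a bijection on edges as well as vertices. Hence G1 ≅ G2.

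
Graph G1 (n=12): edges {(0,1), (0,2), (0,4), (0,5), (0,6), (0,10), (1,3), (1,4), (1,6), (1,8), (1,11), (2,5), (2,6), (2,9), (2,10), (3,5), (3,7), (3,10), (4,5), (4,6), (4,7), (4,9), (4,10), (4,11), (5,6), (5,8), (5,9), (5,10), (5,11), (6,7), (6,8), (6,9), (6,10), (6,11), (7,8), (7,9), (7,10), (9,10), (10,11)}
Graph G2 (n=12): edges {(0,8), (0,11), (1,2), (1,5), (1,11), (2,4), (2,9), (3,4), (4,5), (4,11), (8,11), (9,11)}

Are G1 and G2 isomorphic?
No, not isomorphic

The graphs are NOT isomorphic.

Connected components of G1: 1 component(s) with vertex sets [[0, 1, 2, 3, 4, 5, 6, 7, 8, 9, 10, 11]], sizes [12].
Connected components of G2: 4 component(s) with vertex sets [[6], [7], [10], [0, 1, 2, 3, 4, 5, 8, 9, 11]], sizes [1, 1, 1, 9].
The number of connected components (and the multiset of component sizes) is an isomorphism invariant — an isomorphism maps each component of G1 bijectively onto a component of G2. Since G1 has 1 component(s) and G2 has 4, they cannot be isomorphic.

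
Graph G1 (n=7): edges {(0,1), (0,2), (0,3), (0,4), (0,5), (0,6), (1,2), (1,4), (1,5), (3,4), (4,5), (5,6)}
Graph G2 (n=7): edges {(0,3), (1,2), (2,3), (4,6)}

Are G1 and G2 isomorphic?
No, not isomorphic

The graphs are NOT isomorphic.

Connected components of G1: 1 component(s) with vertex sets [[0, 1, 2, 3, 4, 5, 6]], sizes [7].
Connected components of G2: 3 component(s) with vertex sets [[5], [4, 6], [0, 1, 2, 3]], sizes [1, 2, 4].
The number of connected components (and the multiset of component sizes) is an isomorphism invariant — an isomorphism maps each component of G1 bijectively onto a component of G2. Since G1 has 1 component(s) and G2 has 3, they cannot be isomorphic.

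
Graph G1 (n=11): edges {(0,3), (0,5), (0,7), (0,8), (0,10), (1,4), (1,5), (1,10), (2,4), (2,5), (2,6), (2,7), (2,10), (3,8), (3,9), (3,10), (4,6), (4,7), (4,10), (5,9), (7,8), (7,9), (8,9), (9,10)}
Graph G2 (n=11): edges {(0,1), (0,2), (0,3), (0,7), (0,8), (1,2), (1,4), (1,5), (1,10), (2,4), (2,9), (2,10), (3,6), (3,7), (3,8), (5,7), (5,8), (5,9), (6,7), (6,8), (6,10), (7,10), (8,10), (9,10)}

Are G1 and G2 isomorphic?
Yes, isomorphic

The graphs are isomorphic.
One valid mapping φ: V(G1) → V(G2): 0→8, 1→9, 2→1, 3→6, 4→2, 5→5, 6→4, 7→0, 8→3, 9→7, 10→10

Verify φ preserves adjacency — for each edge of G1, its image is an edge of G2:
  (0,3) → (φ(0),φ(3)) = (6,8) ∈ E(G2) ✓
  (0,5) → (φ(0),φ(5)) = (5,8) ∈ E(G2) ✓
  (0,7) → (φ(0),φ(7)) = (0,8) ∈ E(G2) ✓
  (0,8) → (φ(0),φ(8)) = (3,8) ∈ E(G2) ✓
  (0,10) → (φ(0),φ(10)) = (8,10) ∈ E(G2) ✓
  (1,4) → (φ(1),φ(4)) = (2,9) ∈ E(G2) ✓
  (1,5) → (φ(1),φ(5)) = (5,9) ∈ E(G2) ✓
  (1,10) → (φ(1),φ(10)) = (9,10) ∈ E(G2) ✓
  (2,4) → (φ(2),φ(4)) = (1,2) ∈ E(G2) ✓
  (2,5) → (φ(2),φ(5)) = (1,5) ∈ E(G2) ✓
  (2,6) → (φ(2),φ(6)) = (1,4) ∈ E(G2) ✓
  (2,7) → (φ(2),φ(7)) = (0,1) ∈ E(G2) ✓
  (2,10) → (φ(2),φ(10)) = (1,10) ∈ E(G2) ✓
  (3,8) → (φ(3),φ(8)) = (3,6) ∈ E(G2) ✓
  (3,9) → (φ(3),φ(9)) = (6,7) ∈ E(G2) ✓
  (3,10) → (φ(3),φ(10)) = (6,10) ∈ E(G2) ✓
  (4,6) → (φ(4),φ(6)) = (2,4) ∈ E(G2) ✓
  (4,7) → (φ(4),φ(7)) = (0,2) ∈ E(G2) ✓
  (4,10) → (φ(4),φ(10)) = (2,10) ∈ E(G2) ✓
  (5,9) → (φ(5),φ(9)) = (5,7) ∈ E(G2) ✓
  (7,8) → (φ(7),φ(8)) = (0,3) ∈ E(G2) ✓
  (7,9) → (φ(7),φ(9)) = (0,7) ∈ E(G2) ✓
  (8,9) → (φ(8),φ(9)) = (3,7) ∈ E(G2) ✓
  (9,10) → (φ(9),φ(10)) = (7,10) ∈ E(G2) ✓
All 24 edges of G1 map to edges of G2, and |E(G1)| = |E(G2)| = 24, so φ is a bijection on edges as well as vertices. Hence G1 ≅ G2.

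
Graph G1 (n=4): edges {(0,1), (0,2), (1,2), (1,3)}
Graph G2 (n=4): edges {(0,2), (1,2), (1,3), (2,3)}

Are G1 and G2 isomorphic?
Yes, isomorphic

The graphs are isomorphic.
One valid mapping φ: V(G1) → V(G2): 0→1, 1→2, 2→3, 3→0

Verify φ preserves adjacency — for each edge of G1, its image is an edge of G2:
  (0,1) → (φ(0),φ(1)) = (1,2) ∈ E(G2) ✓
  (0,2) → (φ(0),φ(2)) = (1,3) ∈ E(G2) ✓
  (1,2) → (φ(1),φ(2)) = (2,3) ∈ E(G2) ✓
  (1,3) → (φ(1),φ(3)) = (0,2) ∈ E(G2) ✓
All 4 edges of G1 map to edges of G2, and |E(G1)| = |E(G2)| = 4, so φ is a bijection on edges as well as vertices. Hence G1 ≅ G2.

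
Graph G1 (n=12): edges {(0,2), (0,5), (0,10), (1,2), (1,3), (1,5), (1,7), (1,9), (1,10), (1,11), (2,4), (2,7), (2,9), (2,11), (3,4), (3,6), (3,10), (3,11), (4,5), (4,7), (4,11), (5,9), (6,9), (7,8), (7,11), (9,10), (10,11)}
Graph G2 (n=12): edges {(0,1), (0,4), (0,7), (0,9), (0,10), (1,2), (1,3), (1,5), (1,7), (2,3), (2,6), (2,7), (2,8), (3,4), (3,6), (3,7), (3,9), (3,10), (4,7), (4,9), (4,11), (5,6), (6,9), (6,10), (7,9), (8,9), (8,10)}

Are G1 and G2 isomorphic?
Yes, isomorphic

The graphs are isomorphic.
One valid mapping φ: V(G1) → V(G2): 0→8, 1→3, 2→9, 3→1, 4→0, 5→10, 6→5, 7→4, 8→11, 9→6, 10→2, 11→7

Verify φ preserves adjacency — for each edge of G1, its image is an edge of G2:
  (0,2) → (φ(0),φ(2)) = (8,9) ∈ E(G2) ✓
  (0,5) → (φ(0),φ(5)) = (8,10) ∈ E(G2) ✓
  (0,10) → (φ(0),φ(10)) = (2,8) ∈ E(G2) ✓
  (1,2) → (φ(1),φ(2)) = (3,9) ∈ E(G2) ✓
  (1,3) → (φ(1),φ(3)) = (1,3) ∈ E(G2) ✓
  (1,5) → (φ(1),φ(5)) = (3,10) ∈ E(G2) ✓
  (1,7) → (φ(1),φ(7)) = (3,4) ∈ E(G2) ✓
  (1,9) → (φ(1),φ(9)) = (3,6) ∈ E(G2) ✓
  (1,10) → (φ(1),φ(10)) = (2,3) ∈ E(G2) ✓
  (1,11) → (φ(1),φ(11)) = (3,7) ∈ E(G2) ✓
  (2,4) → (φ(2),φ(4)) = (0,9) ∈ E(G2) ✓
  (2,7) → (φ(2),φ(7)) = (4,9) ∈ E(G2) ✓
  (2,9) → (φ(2),φ(9)) = (6,9) ∈ E(G2) ✓
  (2,11) → (φ(2),φ(11)) = (7,9) ∈ E(G2) ✓
  (3,4) → (φ(3),φ(4)) = (0,1) ∈ E(G2) ✓
  (3,6) → (φ(3),φ(6)) = (1,5) ∈ E(G2) ✓
  (3,10) → (φ(3),φ(10)) = (1,2) ∈ E(G2) ✓
  (3,11) → (φ(3),φ(11)) = (1,7) ∈ E(G2) ✓
  (4,5) → (φ(4),φ(5)) = (0,10) ∈ E(G2) ✓
  (4,7) → (φ(4),φ(7)) = (0,4) ∈ E(G2) ✓
  (4,11) → (φ(4),φ(11)) = (0,7) ∈ E(G2) ✓
  (5,9) → (φ(5),φ(9)) = (6,10) ∈ E(G2) ✓
  (6,9) → (φ(6),φ(9)) = (5,6) ∈ E(G2) ✓
  (7,8) → (φ(7),φ(8)) = (4,11) ∈ E(G2) ✓
  (7,11) → (φ(7),φ(11)) = (4,7) ∈ E(G2) ✓
  (9,10) → (φ(9),φ(10)) = (2,6) ∈ E(G2) ✓
  (10,11) → (φ(10),φ(11)) = (2,7) ∈ E(G2) ✓
All 27 edges of G1 map to edges of G2, and |E(G1)| = |E(G2)| = 27, so φ is a bijection on edges as well as vertices. Hence G1 ≅ G2.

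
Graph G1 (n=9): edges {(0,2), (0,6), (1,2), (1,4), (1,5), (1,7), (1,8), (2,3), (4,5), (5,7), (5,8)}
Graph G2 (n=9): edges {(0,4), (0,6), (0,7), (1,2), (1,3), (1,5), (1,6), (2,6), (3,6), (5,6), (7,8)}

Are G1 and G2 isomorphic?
Yes, isomorphic

The graphs are isomorphic.
One valid mapping φ: V(G1) → V(G2): 0→7, 1→6, 2→0, 3→4, 4→2, 5→1, 6→8, 7→5, 8→3

Verify φ preserves adjacency — for each edge of G1, its image is an edge of G2:
  (0,2) → (φ(0),φ(2)) = (0,7) ∈ E(G2) ✓
  (0,6) → (φ(0),φ(6)) = (7,8) ∈ E(G2) ✓
  (1,2) → (φ(1),φ(2)) = (0,6) ∈ E(G2) ✓
  (1,4) → (φ(1),φ(4)) = (2,6) ∈ E(G2) ✓
  (1,5) → (φ(1),φ(5)) = (1,6) ∈ E(G2) ✓
  (1,7) → (φ(1),φ(7)) = (5,6) ∈ E(G2) ✓
  (1,8) → (φ(1),φ(8)) = (3,6) ∈ E(G2) ✓
  (2,3) → (φ(2),φ(3)) = (0,4) ∈ E(G2) ✓
  (4,5) → (φ(4),φ(5)) = (1,2) ∈ E(G2) ✓
  (5,7) → (φ(5),φ(7)) = (1,5) ∈ E(G2) ✓
  (5,8) → (φ(5),φ(8)) = (1,3) ∈ E(G2) ✓
All 11 edges of G1 map to edges of G2, and |E(G1)| = |E(G2)| = 11, so φ is a bijection on edges as well as vertices. Hence G1 ≅ G2.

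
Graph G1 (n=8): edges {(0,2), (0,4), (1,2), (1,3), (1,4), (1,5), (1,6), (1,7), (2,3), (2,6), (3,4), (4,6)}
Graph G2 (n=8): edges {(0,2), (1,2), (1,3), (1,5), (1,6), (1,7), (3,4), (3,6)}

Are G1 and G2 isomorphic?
No, not isomorphic

The graphs are NOT isomorphic.

Degrees in G1: deg(0)=2, deg(1)=6, deg(2)=4, deg(3)=3, deg(4)=4, deg(5)=1, deg(6)=3, deg(7)=1.
Sorted degree sequence of G1: [6, 4, 4, 3, 3, 2, 1, 1].
Degrees in G2: deg(0)=1, deg(1)=5, deg(2)=2, deg(3)=3, deg(4)=1, deg(5)=1, deg(6)=2, deg(7)=1.
Sorted degree sequence of G2: [5, 3, 2, 2, 1, 1, 1, 1].
The (sorted) degree sequence is an isomorphism invariant, so since G1 and G2 have different degree sequences they cannot be isomorphic.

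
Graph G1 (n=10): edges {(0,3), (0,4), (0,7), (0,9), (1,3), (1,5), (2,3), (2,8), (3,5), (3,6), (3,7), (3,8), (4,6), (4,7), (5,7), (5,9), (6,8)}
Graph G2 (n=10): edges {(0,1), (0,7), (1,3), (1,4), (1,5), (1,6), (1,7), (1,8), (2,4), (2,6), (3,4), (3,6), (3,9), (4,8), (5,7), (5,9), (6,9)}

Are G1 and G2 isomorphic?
Yes, isomorphic

The graphs are isomorphic.
One valid mapping φ: V(G1) → V(G2): 0→6, 1→8, 2→0, 3→1, 4→9, 5→4, 6→5, 7→3, 8→7, 9→2

Verify φ preserves adjacency — for each edge of G1, its image is an edge of G2:
  (0,3) → (φ(0),φ(3)) = (1,6) ∈ E(G2) ✓
  (0,4) → (φ(0),φ(4)) = (6,9) ∈ E(G2) ✓
  (0,7) → (φ(0),φ(7)) = (3,6) ∈ E(G2) ✓
  (0,9) → (φ(0),φ(9)) = (2,6) ∈ E(G2) ✓
  (1,3) → (φ(1),φ(3)) = (1,8) ∈ E(G2) ✓
  (1,5) → (φ(1),φ(5)) = (4,8) ∈ E(G2) ✓
  (2,3) → (φ(2),φ(3)) = (0,1) ∈ E(G2) ✓
  (2,8) → (φ(2),φ(8)) = (0,7) ∈ E(G2) ✓
  (3,5) → (φ(3),φ(5)) = (1,4) ∈ E(G2) ✓
  (3,6) → (φ(3),φ(6)) = (1,5) ∈ E(G2) ✓
  (3,7) → (φ(3),φ(7)) = (1,3) ∈ E(G2) ✓
  (3,8) → (φ(3),φ(8)) = (1,7) ∈ E(G2) ✓
  (4,6) → (φ(4),φ(6)) = (5,9) ∈ E(G2) ✓
  (4,7) → (φ(4),φ(7)) = (3,9) ∈ E(G2) ✓
  (5,7) → (φ(5),φ(7)) = (3,4) ∈ E(G2) ✓
  (5,9) → (φ(5),φ(9)) = (2,4) ∈ E(G2) ✓
  (6,8) → (φ(6),φ(8)) = (5,7) ∈ E(G2) ✓
All 17 edges of G1 map to edges of G2, and |E(G1)| = |E(G2)| = 17, so φ is a bijection on edges as well as vertices. Hence G1 ≅ G2.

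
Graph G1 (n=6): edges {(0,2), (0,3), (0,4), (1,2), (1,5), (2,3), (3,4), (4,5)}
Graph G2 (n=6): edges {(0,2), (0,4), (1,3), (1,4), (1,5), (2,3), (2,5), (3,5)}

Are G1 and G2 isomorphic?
Yes, isomorphic

The graphs are isomorphic.
One valid mapping φ: V(G1) → V(G2): 0→3, 1→4, 2→1, 3→5, 4→2, 5→0

Verify φ preserves adjacency — for each edge of G1, its image is an edge of G2:
  (0,2) → (φ(0),φ(2)) = (1,3) ∈ E(G2) ✓
  (0,3) → (φ(0),φ(3)) = (3,5) ∈ E(G2) ✓
  (0,4) → (φ(0),φ(4)) = (2,3) ∈ E(G2) ✓
  (1,2) → (φ(1),φ(2)) = (1,4) ∈ E(G2) ✓
  (1,5) → (φ(1),φ(5)) = (0,4) ∈ E(G2) ✓
  (2,3) → (φ(2),φ(3)) = (1,5) ∈ E(G2) ✓
  (3,4) → (φ(3),φ(4)) = (2,5) ∈ E(G2) ✓
  (4,5) → (φ(4),φ(5)) = (0,2) ∈ E(G2) ✓
All 8 edges of G1 map to edges of G2, and |E(G1)| = |E(G2)| = 8, so φ is a bijection on edges as well as vertices. Hence G1 ≅ G2.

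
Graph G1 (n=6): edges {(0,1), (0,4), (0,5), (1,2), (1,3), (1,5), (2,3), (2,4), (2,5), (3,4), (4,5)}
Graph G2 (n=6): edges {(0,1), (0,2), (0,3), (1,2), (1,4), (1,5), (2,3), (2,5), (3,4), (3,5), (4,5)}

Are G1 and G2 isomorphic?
Yes, isomorphic

The graphs are isomorphic.
One valid mapping φ: V(G1) → V(G2): 0→4, 1→1, 2→2, 3→0, 4→3, 5→5

Verify φ preserves adjacency — for each edge of G1, its image is an edge of G2:
  (0,1) → (φ(0),φ(1)) = (1,4) ∈ E(G2) ✓
  (0,4) → (φ(0),φ(4)) = (3,4) ∈ E(G2) ✓
  (0,5) → (φ(0),φ(5)) = (4,5) ∈ E(G2) ✓
  (1,2) → (φ(1),φ(2)) = (1,2) ∈ E(G2) ✓
  (1,3) → (φ(1),φ(3)) = (0,1) ∈ E(G2) ✓
  (1,5) → (φ(1),φ(5)) = (1,5) ∈ E(G2) ✓
  (2,3) → (φ(2),φ(3)) = (0,2) ∈ E(G2) ✓
  (2,4) → (φ(2),φ(4)) = (2,3) ∈ E(G2) ✓
  (2,5) → (φ(2),φ(5)) = (2,5) ∈ E(G2) ✓
  (3,4) → (φ(3),φ(4)) = (0,3) ∈ E(G2) ✓
  (4,5) → (φ(4),φ(5)) = (3,5) ∈ E(G2) ✓
All 11 edges of G1 map to edges of G2, and |E(G1)| = |E(G2)| = 11, so φ is a bijection on edges as well as vertices. Hence G1 ≅ G2.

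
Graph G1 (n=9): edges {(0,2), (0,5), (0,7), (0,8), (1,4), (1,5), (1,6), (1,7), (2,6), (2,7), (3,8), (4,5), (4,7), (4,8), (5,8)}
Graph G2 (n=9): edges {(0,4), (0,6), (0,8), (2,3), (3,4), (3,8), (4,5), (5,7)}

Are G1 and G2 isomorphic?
No, not isomorphic

The graphs are NOT isomorphic.

Connected components of G1: 1 component(s) with vertex sets [[0, 1, 2, 3, 4, 5, 6, 7, 8]], sizes [9].
Connected components of G2: 2 component(s) with vertex sets [[1], [0, 2, 3, 4, 5, 6, 7, 8]], sizes [1, 8].
The number of connected components (and the multiset of component sizes) is an isomorphism invariant — an isomorphism maps each component of G1 bijectively onto a component of G2. Since G1 has 1 component(s) and G2 has 2, they cannot be isomorphic.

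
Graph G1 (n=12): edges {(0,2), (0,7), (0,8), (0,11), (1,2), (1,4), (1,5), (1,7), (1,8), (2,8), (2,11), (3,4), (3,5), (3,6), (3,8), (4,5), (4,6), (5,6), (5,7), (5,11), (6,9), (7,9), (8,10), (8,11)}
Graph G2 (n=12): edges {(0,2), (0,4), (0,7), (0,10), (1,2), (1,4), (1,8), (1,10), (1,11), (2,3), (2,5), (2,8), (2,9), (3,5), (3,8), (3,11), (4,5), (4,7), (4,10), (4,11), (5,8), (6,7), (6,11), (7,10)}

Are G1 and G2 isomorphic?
Yes, isomorphic

The graphs are isomorphic.
One valid mapping φ: V(G1) → V(G2): 0→3, 1→1, 2→8, 3→0, 4→10, 5→4, 6→7, 7→11, 8→2, 9→6, 10→9, 11→5

Verify φ preserves adjacency — for each edge of G1, its image is an edge of G2:
  (0,2) → (φ(0),φ(2)) = (3,8) ∈ E(G2) ✓
  (0,7) → (φ(0),φ(7)) = (3,11) ∈ E(G2) ✓
  (0,8) → (φ(0),φ(8)) = (2,3) ∈ E(G2) ✓
  (0,11) → (φ(0),φ(11)) = (3,5) ∈ E(G2) ✓
  (1,2) → (φ(1),φ(2)) = (1,8) ∈ E(G2) ✓
  (1,4) → (φ(1),φ(4)) = (1,10) ∈ E(G2) ✓
  (1,5) → (φ(1),φ(5)) = (1,4) ∈ E(G2) ✓
  (1,7) → (φ(1),φ(7)) = (1,11) ∈ E(G2) ✓
  (1,8) → (φ(1),φ(8)) = (1,2) ∈ E(G2) ✓
  (2,8) → (φ(2),φ(8)) = (2,8) ∈ E(G2) ✓
  (2,11) → (φ(2),φ(11)) = (5,8) ∈ E(G2) ✓
  (3,4) → (φ(3),φ(4)) = (0,10) ∈ E(G2) ✓
  (3,5) → (φ(3),φ(5)) = (0,4) ∈ E(G2) ✓
  (3,6) → (φ(3),φ(6)) = (0,7) ∈ E(G2) ✓
  (3,8) → (φ(3),φ(8)) = (0,2) ∈ E(G2) ✓
  (4,5) → (φ(4),φ(5)) = (4,10) ∈ E(G2) ✓
  (4,6) → (φ(4),φ(6)) = (7,10) ∈ E(G2) ✓
  (5,6) → (φ(5),φ(6)) = (4,7) ∈ E(G2) ✓
  (5,7) → (φ(5),φ(7)) = (4,11) ∈ E(G2) ✓
  (5,11) → (φ(5),φ(11)) = (4,5) ∈ E(G2) ✓
  (6,9) → (φ(6),φ(9)) = (6,7) ∈ E(G2) ✓
  (7,9) → (φ(7),φ(9)) = (6,11) ∈ E(G2) ✓
  (8,10) → (φ(8),φ(10)) = (2,9) ∈ E(G2) ✓
  (8,11) → (φ(8),φ(11)) = (2,5) ∈ E(G2) ✓
All 24 edges of G1 map to edges of G2, and |E(G1)| = |E(G2)| = 24, so φ is a bijection on edges as well as vertices. Hence G1 ≅ G2.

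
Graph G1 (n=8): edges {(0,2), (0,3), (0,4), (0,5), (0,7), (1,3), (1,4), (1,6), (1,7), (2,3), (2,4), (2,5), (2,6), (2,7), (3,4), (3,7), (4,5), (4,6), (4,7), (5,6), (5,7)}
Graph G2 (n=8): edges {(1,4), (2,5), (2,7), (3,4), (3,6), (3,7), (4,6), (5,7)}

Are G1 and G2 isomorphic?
No, not isomorphic

The graphs are NOT isomorphic.

Connected components of G1: 1 component(s) with vertex sets [[0, 1, 2, 3, 4, 5, 6, 7]], sizes [8].
Connected components of G2: 2 component(s) with vertex sets [[0], [1, 2, 3, 4, 5, 6, 7]], sizes [1, 7].
The number of connected components (and the multiset of component sizes) is an isomorphism invariant — an isomorphism maps each component of G1 bijectively onto a component of G2. Since G1 has 1 component(s) and G2 has 2, they cannot be isomorphic.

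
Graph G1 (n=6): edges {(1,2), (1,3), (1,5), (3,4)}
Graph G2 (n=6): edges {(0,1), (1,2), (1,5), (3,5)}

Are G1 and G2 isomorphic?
Yes, isomorphic

The graphs are isomorphic.
One valid mapping φ: V(G1) → V(G2): 0→4, 1→1, 2→2, 3→5, 4→3, 5→0

Verify φ preserves adjacency — for each edge of G1, its image is an edge of G2:
  (1,2) → (φ(1),φ(2)) = (1,2) ∈ E(G2) ✓
  (1,3) → (φ(1),φ(3)) = (1,5) ∈ E(G2) ✓
  (1,5) → (φ(1),φ(5)) = (0,1) ∈ E(G2) ✓
  (3,4) → (φ(3),φ(4)) = (3,5) ∈ E(G2) ✓
All 4 edges of G1 map to edges of G2, and |E(G1)| = |E(G2)| = 4, so φ is a bijection on edges as well as vertices. Hence G1 ≅ G2.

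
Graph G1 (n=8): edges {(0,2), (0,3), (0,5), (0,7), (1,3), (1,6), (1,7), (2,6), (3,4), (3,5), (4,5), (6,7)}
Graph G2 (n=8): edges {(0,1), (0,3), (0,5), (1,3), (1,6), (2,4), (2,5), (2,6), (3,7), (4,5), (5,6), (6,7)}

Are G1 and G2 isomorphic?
Yes, isomorphic

The graphs are isomorphic.
One valid mapping φ: V(G1) → V(G2): 0→6, 1→0, 2→7, 3→5, 4→4, 5→2, 6→3, 7→1

Verify φ preserves adjacency — for each edge of G1, its image is an edge of G2:
  (0,2) → (φ(0),φ(2)) = (6,7) ∈ E(G2) ✓
  (0,3) → (φ(0),φ(3)) = (5,6) ∈ E(G2) ✓
  (0,5) → (φ(0),φ(5)) = (2,6) ∈ E(G2) ✓
  (0,7) → (φ(0),φ(7)) = (1,6) ∈ E(G2) ✓
  (1,3) → (φ(1),φ(3)) = (0,5) ∈ E(G2) ✓
  (1,6) → (φ(1),φ(6)) = (0,3) ∈ E(G2) ✓
  (1,7) → (φ(1),φ(7)) = (0,1) ∈ E(G2) ✓
  (2,6) → (φ(2),φ(6)) = (3,7) ∈ E(G2) ✓
  (3,4) → (φ(3),φ(4)) = (4,5) ∈ E(G2) ✓
  (3,5) → (φ(3),φ(5)) = (2,5) ∈ E(G2) ✓
  (4,5) → (φ(4),φ(5)) = (2,4) ∈ E(G2) ✓
  (6,7) → (φ(6),φ(7)) = (1,3) ∈ E(G2) ✓
All 12 edges of G1 map to edges of G2, and |E(G1)| = |E(G2)| = 12, so φ is a bijection on edges as well as vertices. Hence G1 ≅ G2.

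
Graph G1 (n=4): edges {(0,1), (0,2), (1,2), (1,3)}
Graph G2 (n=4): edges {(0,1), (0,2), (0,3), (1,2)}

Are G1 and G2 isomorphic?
Yes, isomorphic

The graphs are isomorphic.
One valid mapping φ: V(G1) → V(G2): 0→2, 1→0, 2→1, 3→3

Verify φ preserves adjacency — for each edge of G1, its image is an edge of G2:
  (0,1) → (φ(0),φ(1)) = (0,2) ∈ E(G2) ✓
  (0,2) → (φ(0),φ(2)) = (1,2) ∈ E(G2) ✓
  (1,2) → (φ(1),φ(2)) = (0,1) ∈ E(G2) ✓
  (1,3) → (φ(1),φ(3)) = (0,3) ∈ E(G2) ✓
All 4 edges of G1 map to edges of G2, and |E(G1)| = |E(G2)| = 4, so φ is a bijection on edges as well as vertices. Hence G1 ≅ G2.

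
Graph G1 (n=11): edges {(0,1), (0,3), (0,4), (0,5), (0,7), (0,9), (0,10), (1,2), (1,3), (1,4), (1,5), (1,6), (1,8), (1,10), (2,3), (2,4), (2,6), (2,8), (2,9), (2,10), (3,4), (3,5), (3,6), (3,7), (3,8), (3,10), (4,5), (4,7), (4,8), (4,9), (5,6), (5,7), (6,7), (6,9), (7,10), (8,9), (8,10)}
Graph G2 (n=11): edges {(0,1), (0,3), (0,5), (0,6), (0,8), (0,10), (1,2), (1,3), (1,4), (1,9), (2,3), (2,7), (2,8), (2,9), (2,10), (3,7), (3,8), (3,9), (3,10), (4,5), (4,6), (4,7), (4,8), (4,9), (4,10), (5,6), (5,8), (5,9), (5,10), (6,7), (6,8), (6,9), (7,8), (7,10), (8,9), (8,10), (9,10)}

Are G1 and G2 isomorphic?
Yes, isomorphic

The graphs are isomorphic.
One valid mapping φ: V(G1) → V(G2): 0→4, 1→10, 2→3, 3→8, 4→9, 5→5, 6→0, 7→6, 8→2, 9→1, 10→7

Verify φ preserves adjacency — for each edge of G1, its image is an edge of G2:
  (0,1) → (φ(0),φ(1)) = (4,10) ∈ E(G2) ✓
  (0,3) → (φ(0),φ(3)) = (4,8) ∈ E(G2) ✓
  (0,4) → (φ(0),φ(4)) = (4,9) ∈ E(G2) ✓
  (0,5) → (φ(0),φ(5)) = (4,5) ∈ E(G2) ✓
  (0,7) → (φ(0),φ(7)) = (4,6) ∈ E(G2) ✓
  (0,9) → (φ(0),φ(9)) = (1,4) ∈ E(G2) ✓
  (0,10) → (φ(0),φ(10)) = (4,7) ∈ E(G2) ✓
  (1,2) → (φ(1),φ(2)) = (3,10) ∈ E(G2) ✓
  (1,3) → (φ(1),φ(3)) = (8,10) ∈ E(G2) ✓
  (1,4) → (φ(1),φ(4)) = (9,10) ∈ E(G2) ✓
  (1,5) → (φ(1),φ(5)) = (5,10) ∈ E(G2) ✓
  (1,6) → (φ(1),φ(6)) = (0,10) ∈ E(G2) ✓
  (1,8) → (φ(1),φ(8)) = (2,10) ∈ E(G2) ✓
  (1,10) → (φ(1),φ(10)) = (7,10) ∈ E(G2) ✓
  (2,3) → (φ(2),φ(3)) = (3,8) ∈ E(G2) ✓
  (2,4) → (φ(2),φ(4)) = (3,9) ∈ E(G2) ✓
  (2,6) → (φ(2),φ(6)) = (0,3) ∈ E(G2) ✓
  (2,8) → (φ(2),φ(8)) = (2,3) ∈ E(G2) ✓
  (2,9) → (φ(2),φ(9)) = (1,3) ∈ E(G2) ✓
  (2,10) → (φ(2),φ(10)) = (3,7) ∈ E(G2) ✓
  (3,4) → (φ(3),φ(4)) = (8,9) ∈ E(G2) ✓
  (3,5) → (φ(3),φ(5)) = (5,8) ∈ E(G2) ✓
  (3,6) → (φ(3),φ(6)) = (0,8) ∈ E(G2) ✓
  (3,7) → (φ(3),φ(7)) = (6,8) ∈ E(G2) ✓
  (3,8) → (φ(3),φ(8)) = (2,8) ∈ E(G2) ✓
  (3,10) → (φ(3),φ(10)) = (7,8) ∈ E(G2) ✓
  (4,5) → (φ(4),φ(5)) = (5,9) ∈ E(G2) ✓
  (4,7) → (φ(4),φ(7)) = (6,9) ∈ E(G2) ✓
  (4,8) → (φ(4),φ(8)) = (2,9) ∈ E(G2) ✓
  (4,9) → (φ(4),φ(9)) = (1,9) ∈ E(G2) ✓
  (5,6) → (φ(5),φ(6)) = (0,5) ∈ E(G2) ✓
  (5,7) → (φ(5),φ(7)) = (5,6) ∈ E(G2) ✓
  (6,7) → (φ(6),φ(7)) = (0,6) ∈ E(G2) ✓
  (6,9) → (φ(6),φ(9)) = (0,1) ∈ E(G2) ✓
  (7,10) → (φ(7),φ(10)) = (6,7) ∈ E(G2) ✓
  (8,9) → (φ(8),φ(9)) = (1,2) ∈ E(G2) ✓
  (8,10) → (φ(8),φ(10)) = (2,7) ∈ E(G2) ✓
All 37 edges of G1 map to edges of G2, and |E(G1)| = |E(G2)| = 37, so φ is a bijection on edges as well as vertices. Hence G1 ≅ G2.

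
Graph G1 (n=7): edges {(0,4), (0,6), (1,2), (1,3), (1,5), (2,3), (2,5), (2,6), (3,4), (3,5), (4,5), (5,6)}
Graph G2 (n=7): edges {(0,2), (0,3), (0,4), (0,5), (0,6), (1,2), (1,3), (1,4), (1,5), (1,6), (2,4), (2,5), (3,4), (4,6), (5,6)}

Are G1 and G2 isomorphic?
No, not isomorphic

The graphs are NOT isomorphic.

Degrees in G1: deg(0)=2, deg(1)=3, deg(2)=4, deg(3)=4, deg(4)=3, deg(5)=5, deg(6)=3.
Sorted degree sequence of G1: [5, 4, 4, 3, 3, 3, 2].
Degrees in G2: deg(0)=5, deg(1)=5, deg(2)=4, deg(3)=3, deg(4)=5, deg(5)=4, deg(6)=4.
Sorted degree sequence of G2: [5, 5, 5, 4, 4, 4, 3].
The (sorted) degree sequence is an isomorphism invariant, so since G1 and G2 have different degree sequences they cannot be isomorphic.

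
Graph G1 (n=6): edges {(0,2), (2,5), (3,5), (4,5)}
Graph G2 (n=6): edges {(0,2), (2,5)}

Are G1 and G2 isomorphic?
No, not isomorphic

The graphs are NOT isomorphic.

Counting edges: G1 has 4 edge(s); G2 has 2 edge(s).
Edge count is an isomorphism invariant (a bijection on vertices induces a bijection on edges), so differing edge counts rule out isomorphism.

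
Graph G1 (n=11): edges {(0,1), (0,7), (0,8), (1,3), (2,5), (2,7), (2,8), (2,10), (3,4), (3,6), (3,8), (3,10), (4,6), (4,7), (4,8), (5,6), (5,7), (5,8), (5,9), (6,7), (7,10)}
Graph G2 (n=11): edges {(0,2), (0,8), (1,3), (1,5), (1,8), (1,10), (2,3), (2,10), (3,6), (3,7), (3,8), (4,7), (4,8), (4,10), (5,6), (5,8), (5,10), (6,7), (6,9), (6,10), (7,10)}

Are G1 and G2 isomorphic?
Yes, isomorphic

The graphs are isomorphic.
One valid mapping φ: V(G1) → V(G2): 0→2, 1→0, 2→7, 3→8, 4→1, 5→6, 6→5, 7→10, 8→3, 9→9, 10→4

Verify φ preserves adjacency — for each edge of G1, its image is an edge of G2:
  (0,1) → (φ(0),φ(1)) = (0,2) ∈ E(G2) ✓
  (0,7) → (φ(0),φ(7)) = (2,10) ∈ E(G2) ✓
  (0,8) → (φ(0),φ(8)) = (2,3) ∈ E(G2) ✓
  (1,3) → (φ(1),φ(3)) = (0,8) ∈ E(G2) ✓
  (2,5) → (φ(2),φ(5)) = (6,7) ∈ E(G2) ✓
  (2,7) → (φ(2),φ(7)) = (7,10) ∈ E(G2) ✓
  (2,8) → (φ(2),φ(8)) = (3,7) ∈ E(G2) ✓
  (2,10) → (φ(2),φ(10)) = (4,7) ∈ E(G2) ✓
  (3,4) → (φ(3),φ(4)) = (1,8) ∈ E(G2) ✓
  (3,6) → (φ(3),φ(6)) = (5,8) ∈ E(G2) ✓
  (3,8) → (φ(3),φ(8)) = (3,8) ∈ E(G2) ✓
  (3,10) → (φ(3),φ(10)) = (4,8) ∈ E(G2) ✓
  (4,6) → (φ(4),φ(6)) = (1,5) ∈ E(G2) ✓
  (4,7) → (φ(4),φ(7)) = (1,10) ∈ E(G2) ✓
  (4,8) → (φ(4),φ(8)) = (1,3) ∈ E(G2) ✓
  (5,6) → (φ(5),φ(6)) = (5,6) ∈ E(G2) ✓
  (5,7) → (φ(5),φ(7)) = (6,10) ∈ E(G2) ✓
  (5,8) → (φ(5),φ(8)) = (3,6) ∈ E(G2) ✓
  (5,9) → (φ(5),φ(9)) = (6,9) ∈ E(G2) ✓
  (6,7) → (φ(6),φ(7)) = (5,10) ∈ E(G2) ✓
  (7,10) → (φ(7),φ(10)) = (4,10) ∈ E(G2) ✓
All 21 edges of G1 map to edges of G2, and |E(G1)| = |E(G2)| = 21, so φ is a bijection on edges as well as vertices. Hence G1 ≅ G2.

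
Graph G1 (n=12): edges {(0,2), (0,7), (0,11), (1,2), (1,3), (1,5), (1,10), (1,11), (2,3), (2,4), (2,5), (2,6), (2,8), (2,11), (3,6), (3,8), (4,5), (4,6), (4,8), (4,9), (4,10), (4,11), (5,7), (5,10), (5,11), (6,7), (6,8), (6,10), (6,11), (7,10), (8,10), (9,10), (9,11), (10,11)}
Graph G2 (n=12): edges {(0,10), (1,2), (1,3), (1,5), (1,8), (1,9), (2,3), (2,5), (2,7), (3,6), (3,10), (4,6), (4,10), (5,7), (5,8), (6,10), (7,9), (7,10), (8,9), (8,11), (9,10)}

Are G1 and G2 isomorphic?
No, not isomorphic

The graphs are NOT isomorphic.

Counting triangles (3-cliques): G1 has 32, G2 has 8.
Triangle count is an isomorphism invariant, so differing triangle counts rule out isomorphism.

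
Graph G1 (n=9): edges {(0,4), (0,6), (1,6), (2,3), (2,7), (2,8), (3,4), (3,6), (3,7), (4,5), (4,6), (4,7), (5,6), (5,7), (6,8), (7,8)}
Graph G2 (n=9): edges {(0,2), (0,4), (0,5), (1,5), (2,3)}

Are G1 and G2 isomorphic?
No, not isomorphic

The graphs are NOT isomorphic.

Connected components of G1: 1 component(s) with vertex sets [[0, 1, 2, 3, 4, 5, 6, 7, 8]], sizes [9].
Connected components of G2: 4 component(s) with vertex sets [[6], [7], [8], [0, 1, 2, 3, 4, 5]], sizes [1, 1, 1, 6].
The number of connected components (and the multiset of component sizes) is an isomorphism invariant — an isomorphism maps each component of G1 bijectively onto a component of G2. Since G1 has 1 component(s) and G2 has 4, they cannot be isomorphic.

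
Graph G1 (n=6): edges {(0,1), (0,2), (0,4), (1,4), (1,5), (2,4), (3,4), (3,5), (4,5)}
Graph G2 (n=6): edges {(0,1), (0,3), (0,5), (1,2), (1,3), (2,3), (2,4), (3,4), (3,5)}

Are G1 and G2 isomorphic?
Yes, isomorphic

The graphs are isomorphic.
One valid mapping φ: V(G1) → V(G2): 0→0, 1→1, 2→5, 3→4, 4→3, 5→2

Verify φ preserves adjacency — for each edge of G1, its image is an edge of G2:
  (0,1) → (φ(0),φ(1)) = (0,1) ∈ E(G2) ✓
  (0,2) → (φ(0),φ(2)) = (0,5) ∈ E(G2) ✓
  (0,4) → (φ(0),φ(4)) = (0,3) ∈ E(G2) ✓
  (1,4) → (φ(1),φ(4)) = (1,3) ∈ E(G2) ✓
  (1,5) → (φ(1),φ(5)) = (1,2) ∈ E(G2) ✓
  (2,4) → (φ(2),φ(4)) = (3,5) ∈ E(G2) ✓
  (3,4) → (φ(3),φ(4)) = (3,4) ∈ E(G2) ✓
  (3,5) → (φ(3),φ(5)) = (2,4) ∈ E(G2) ✓
  (4,5) → (φ(4),φ(5)) = (2,3) ∈ E(G2) ✓
All 9 edges of G1 map to edges of G2, and |E(G1)| = |E(G2)| = 9, so φ is a bijection on edges as well as vertices. Hence G1 ≅ G2.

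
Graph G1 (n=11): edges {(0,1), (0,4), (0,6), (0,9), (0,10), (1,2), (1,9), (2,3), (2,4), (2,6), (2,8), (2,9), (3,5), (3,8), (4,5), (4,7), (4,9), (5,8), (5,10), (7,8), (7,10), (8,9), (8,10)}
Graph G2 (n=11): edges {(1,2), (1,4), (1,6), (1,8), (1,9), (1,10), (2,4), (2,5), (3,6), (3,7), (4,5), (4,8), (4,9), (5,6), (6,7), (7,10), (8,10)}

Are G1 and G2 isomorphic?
No, not isomorphic

The graphs are NOT isomorphic.

Connected components of G1: 1 component(s) with vertex sets [[0, 1, 2, 3, 4, 5, 6, 7, 8, 9, 10]], sizes [11].
Connected components of G2: 2 component(s) with vertex sets [[0], [1, 2, 3, 4, 5, 6, 7, 8, 9, 10]], sizes [1, 10].
The number of connected components (and the multiset of component sizes) is an isomorphism invariant — an isomorphism maps each component of G1 bijectively onto a component of G2. Since G1 has 1 component(s) and G2 has 2, they cannot be isomorphic.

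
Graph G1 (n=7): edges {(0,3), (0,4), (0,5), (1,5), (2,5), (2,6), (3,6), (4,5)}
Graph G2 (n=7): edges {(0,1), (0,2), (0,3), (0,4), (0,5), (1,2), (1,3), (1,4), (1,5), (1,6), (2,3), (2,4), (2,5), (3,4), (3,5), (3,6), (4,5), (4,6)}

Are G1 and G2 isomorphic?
No, not isomorphic

The graphs are NOT isomorphic.

Counting triangles (3-cliques): G1 has 1, G2 has 23.
Triangle count is an isomorphism invariant, so differing triangle counts rule out isomorphism.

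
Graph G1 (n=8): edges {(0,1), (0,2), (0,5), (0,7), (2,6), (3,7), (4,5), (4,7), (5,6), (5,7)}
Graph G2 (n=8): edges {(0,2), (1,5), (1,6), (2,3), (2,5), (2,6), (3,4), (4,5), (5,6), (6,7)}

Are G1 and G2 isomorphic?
Yes, isomorphic

The graphs are isomorphic.
One valid mapping φ: V(G1) → V(G2): 0→2, 1→0, 2→3, 3→7, 4→1, 5→5, 6→4, 7→6

Verify φ preserves adjacency — for each edge of G1, its image is an edge of G2:
  (0,1) → (φ(0),φ(1)) = (0,2) ∈ E(G2) ✓
  (0,2) → (φ(0),φ(2)) = (2,3) ∈ E(G2) ✓
  (0,5) → (φ(0),φ(5)) = (2,5) ∈ E(G2) ✓
  (0,7) → (φ(0),φ(7)) = (2,6) ∈ E(G2) ✓
  (2,6) → (φ(2),φ(6)) = (3,4) ∈ E(G2) ✓
  (3,7) → (φ(3),φ(7)) = (6,7) ∈ E(G2) ✓
  (4,5) → (φ(4),φ(5)) = (1,5) ∈ E(G2) ✓
  (4,7) → (φ(4),φ(7)) = (1,6) ∈ E(G2) ✓
  (5,6) → (φ(5),φ(6)) = (4,5) ∈ E(G2) ✓
  (5,7) → (φ(5),φ(7)) = (5,6) ∈ E(G2) ✓
All 10 edges of G1 map to edges of G2, and |E(G1)| = |E(G2)| = 10, so φ is a bijection on edges as well as vertices. Hence G1 ≅ G2.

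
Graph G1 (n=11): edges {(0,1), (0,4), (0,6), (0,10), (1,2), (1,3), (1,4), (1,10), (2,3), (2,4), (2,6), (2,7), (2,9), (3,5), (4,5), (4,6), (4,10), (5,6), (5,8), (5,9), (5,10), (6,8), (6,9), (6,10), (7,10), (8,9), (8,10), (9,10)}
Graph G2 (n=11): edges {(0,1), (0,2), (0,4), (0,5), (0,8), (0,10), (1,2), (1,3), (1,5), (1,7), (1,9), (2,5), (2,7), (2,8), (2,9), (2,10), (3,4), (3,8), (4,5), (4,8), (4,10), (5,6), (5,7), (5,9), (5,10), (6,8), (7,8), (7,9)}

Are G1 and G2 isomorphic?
Yes, isomorphic

The graphs are isomorphic.
One valid mapping φ: V(G1) → V(G2): 0→10, 1→4, 2→8, 3→3, 4→0, 5→1, 6→2, 7→6, 8→9, 9→7, 10→5

Verify φ preserves adjacency — for each edge of G1, its image is an edge of G2:
  (0,1) → (φ(0),φ(1)) = (4,10) ∈ E(G2) ✓
  (0,4) → (φ(0),φ(4)) = (0,10) ∈ E(G2) ✓
  (0,6) → (φ(0),φ(6)) = (2,10) ∈ E(G2) ✓
  (0,10) → (φ(0),φ(10)) = (5,10) ∈ E(G2) ✓
  (1,2) → (φ(1),φ(2)) = (4,8) ∈ E(G2) ✓
  (1,3) → (φ(1),φ(3)) = (3,4) ∈ E(G2) ✓
  (1,4) → (φ(1),φ(4)) = (0,4) ∈ E(G2) ✓
  (1,10) → (φ(1),φ(10)) = (4,5) ∈ E(G2) ✓
  (2,3) → (φ(2),φ(3)) = (3,8) ∈ E(G2) ✓
  (2,4) → (φ(2),φ(4)) = (0,8) ∈ E(G2) ✓
  (2,6) → (φ(2),φ(6)) = (2,8) ∈ E(G2) ✓
  (2,7) → (φ(2),φ(7)) = (6,8) ∈ E(G2) ✓
  (2,9) → (φ(2),φ(9)) = (7,8) ∈ E(G2) ✓
  (3,5) → (φ(3),φ(5)) = (1,3) ∈ E(G2) ✓
  (4,5) → (φ(4),φ(5)) = (0,1) ∈ E(G2) ✓
  (4,6) → (φ(4),φ(6)) = (0,2) ∈ E(G2) ✓
  (4,10) → (φ(4),φ(10)) = (0,5) ∈ E(G2) ✓
  (5,6) → (φ(5),φ(6)) = (1,2) ∈ E(G2) ✓
  (5,8) → (φ(5),φ(8)) = (1,9) ∈ E(G2) ✓
  (5,9) → (φ(5),φ(9)) = (1,7) ∈ E(G2) ✓
  (5,10) → (φ(5),φ(10)) = (1,5) ∈ E(G2) ✓
  (6,8) → (φ(6),φ(8)) = (2,9) ∈ E(G2) ✓
  (6,9) → (φ(6),φ(9)) = (2,7) ∈ E(G2) ✓
  (6,10) → (φ(6),φ(10)) = (2,5) ∈ E(G2) ✓
  (7,10) → (φ(7),φ(10)) = (5,6) ∈ E(G2) ✓
  (8,9) → (φ(8),φ(9)) = (7,9) ∈ E(G2) ✓
  (8,10) → (φ(8),φ(10)) = (5,9) ∈ E(G2) ✓
  (9,10) → (φ(9),φ(10)) = (5,7) ∈ E(G2) ✓
All 28 edges of G1 map to edges of G2, and |E(G1)| = |E(G2)| = 28, so φ is a bijection on edges as well as vertices. Hence G1 ≅ G2.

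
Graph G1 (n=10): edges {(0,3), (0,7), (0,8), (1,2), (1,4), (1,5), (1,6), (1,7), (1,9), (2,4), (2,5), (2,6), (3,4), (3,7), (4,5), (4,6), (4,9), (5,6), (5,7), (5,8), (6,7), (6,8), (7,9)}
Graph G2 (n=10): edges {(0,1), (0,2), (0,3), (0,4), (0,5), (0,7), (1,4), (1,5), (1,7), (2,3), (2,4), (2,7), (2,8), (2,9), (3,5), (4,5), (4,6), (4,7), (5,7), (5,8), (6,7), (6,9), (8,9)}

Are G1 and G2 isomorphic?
Yes, isomorphic

The graphs are isomorphic.
One valid mapping φ: V(G1) → V(G2): 0→9, 1→0, 2→1, 3→8, 4→5, 5→7, 6→4, 7→2, 8→6, 9→3

Verify φ preserves adjacency — for each edge of G1, its image is an edge of G2:
  (0,3) → (φ(0),φ(3)) = (8,9) ∈ E(G2) ✓
  (0,7) → (φ(0),φ(7)) = (2,9) ∈ E(G2) ✓
  (0,8) → (φ(0),φ(8)) = (6,9) ∈ E(G2) ✓
  (1,2) → (φ(1),φ(2)) = (0,1) ∈ E(G2) ✓
  (1,4) → (φ(1),φ(4)) = (0,5) ∈ E(G2) ✓
  (1,5) → (φ(1),φ(5)) = (0,7) ∈ E(G2) ✓
  (1,6) → (φ(1),φ(6)) = (0,4) ∈ E(G2) ✓
  (1,7) → (φ(1),φ(7)) = (0,2) ∈ E(G2) ✓
  (1,9) → (φ(1),φ(9)) = (0,3) ∈ E(G2) ✓
  (2,4) → (φ(2),φ(4)) = (1,5) ∈ E(G2) ✓
  (2,5) → (φ(2),φ(5)) = (1,7) ∈ E(G2) ✓
  (2,6) → (φ(2),φ(6)) = (1,4) ∈ E(G2) ✓
  (3,4) → (φ(3),φ(4)) = (5,8) ∈ E(G2) ✓
  (3,7) → (φ(3),φ(7)) = (2,8) ∈ E(G2) ✓
  (4,5) → (φ(4),φ(5)) = (5,7) ∈ E(G2) ✓
  (4,6) → (φ(4),φ(6)) = (4,5) ∈ E(G2) ✓
  (4,9) → (φ(4),φ(9)) = (3,5) ∈ E(G2) ✓
  (5,6) → (φ(5),φ(6)) = (4,7) ∈ E(G2) ✓
  (5,7) → (φ(5),φ(7)) = (2,7) ∈ E(G2) ✓
  (5,8) → (φ(5),φ(8)) = (6,7) ∈ E(G2) ✓
  (6,7) → (φ(6),φ(7)) = (2,4) ∈ E(G2) ✓
  (6,8) → (φ(6),φ(8)) = (4,6) ∈ E(G2) ✓
  (7,9) → (φ(7),φ(9)) = (2,3) ∈ E(G2) ✓
All 23 edges of G1 map to edges of G2, and |E(G1)| = |E(G2)| = 23, so φ is a bijection on edges as well as vertices. Hence G1 ≅ G2.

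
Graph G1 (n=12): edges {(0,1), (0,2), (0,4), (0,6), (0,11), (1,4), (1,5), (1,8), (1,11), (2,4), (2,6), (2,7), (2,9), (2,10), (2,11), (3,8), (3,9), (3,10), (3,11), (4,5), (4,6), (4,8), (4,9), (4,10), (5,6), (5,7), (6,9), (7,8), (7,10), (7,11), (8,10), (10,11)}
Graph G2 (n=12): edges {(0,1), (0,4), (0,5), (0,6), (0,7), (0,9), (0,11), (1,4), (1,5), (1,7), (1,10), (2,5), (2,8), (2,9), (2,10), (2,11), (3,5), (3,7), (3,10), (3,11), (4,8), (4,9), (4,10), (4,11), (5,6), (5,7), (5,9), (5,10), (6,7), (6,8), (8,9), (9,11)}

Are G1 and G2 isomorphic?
Yes, isomorphic

The graphs are isomorphic.
One valid mapping φ: V(G1) → V(G2): 0→1, 1→10, 2→0, 3→8, 4→5, 5→3, 6→7, 7→11, 8→2, 9→6, 10→9, 11→4

Verify φ preserves adjacency — for each edge of G1, its image is an edge of G2:
  (0,1) → (φ(0),φ(1)) = (1,10) ∈ E(G2) ✓
  (0,2) → (φ(0),φ(2)) = (0,1) ∈ E(G2) ✓
  (0,4) → (φ(0),φ(4)) = (1,5) ∈ E(G2) ✓
  (0,6) → (φ(0),φ(6)) = (1,7) ∈ E(G2) ✓
  (0,11) → (φ(0),φ(11)) = (1,4) ∈ E(G2) ✓
  (1,4) → (φ(1),φ(4)) = (5,10) ∈ E(G2) ✓
  (1,5) → (φ(1),φ(5)) = (3,10) ∈ E(G2) ✓
  (1,8) → (φ(1),φ(8)) = (2,10) ∈ E(G2) ✓
  (1,11) → (φ(1),φ(11)) = (4,10) ∈ E(G2) ✓
  (2,4) → (φ(2),φ(4)) = (0,5) ∈ E(G2) ✓
  (2,6) → (φ(2),φ(6)) = (0,7) ∈ E(G2) ✓
  (2,7) → (φ(2),φ(7)) = (0,11) ∈ E(G2) ✓
  (2,9) → (φ(2),φ(9)) = (0,6) ∈ E(G2) ✓
  (2,10) → (φ(2),φ(10)) = (0,9) ∈ E(G2) ✓
  (2,11) → (φ(2),φ(11)) = (0,4) ∈ E(G2) ✓
  (3,8) → (φ(3),φ(8)) = (2,8) ∈ E(G2) ✓
  (3,9) → (φ(3),φ(9)) = (6,8) ∈ E(G2) ✓
  (3,10) → (φ(3),φ(10)) = (8,9) ∈ E(G2) ✓
  (3,11) → (φ(3),φ(11)) = (4,8) ∈ E(G2) ✓
  (4,5) → (φ(4),φ(5)) = (3,5) ∈ E(G2) ✓
  (4,6) → (φ(4),φ(6)) = (5,7) ∈ E(G2) ✓
  (4,8) → (φ(4),φ(8)) = (2,5) ∈ E(G2) ✓
  (4,9) → (φ(4),φ(9)) = (5,6) ∈ E(G2) ✓
  (4,10) → (φ(4),φ(10)) = (5,9) ∈ E(G2) ✓
  (5,6) → (φ(5),φ(6)) = (3,7) ∈ E(G2) ✓
  (5,7) → (φ(5),φ(7)) = (3,11) ∈ E(G2) ✓
  (6,9) → (φ(6),φ(9)) = (6,7) ∈ E(G2) ✓
  (7,8) → (φ(7),φ(8)) = (2,11) ∈ E(G2) ✓
  (7,10) → (φ(7),φ(10)) = (9,11) ∈ E(G2) ✓
  (7,11) → (φ(7),φ(11)) = (4,11) ∈ E(G2) ✓
  (8,10) → (φ(8),φ(10)) = (2,9) ∈ E(G2) ✓
  (10,11) → (φ(10),φ(11)) = (4,9) ∈ E(G2) ✓
All 32 edges of G1 map to edges of G2, and |E(G1)| = |E(G2)| = 32, so φ is a bijection on edges as well as vertices. Hence G1 ≅ G2.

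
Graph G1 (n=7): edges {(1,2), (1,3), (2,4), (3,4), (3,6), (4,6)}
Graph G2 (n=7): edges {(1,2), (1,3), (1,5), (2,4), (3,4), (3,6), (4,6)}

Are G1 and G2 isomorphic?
No, not isomorphic

The graphs are NOT isomorphic.

Counting edges: G1 has 6 edge(s); G2 has 7 edge(s).
Edge count is an isomorphism invariant (a bijection on vertices induces a bijection on edges), so differing edge counts rule out isomorphism.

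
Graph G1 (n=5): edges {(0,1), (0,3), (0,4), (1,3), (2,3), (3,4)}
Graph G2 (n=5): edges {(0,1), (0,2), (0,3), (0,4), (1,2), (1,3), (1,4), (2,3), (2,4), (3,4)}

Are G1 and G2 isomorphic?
No, not isomorphic

The graphs are NOT isomorphic.

Degrees in G1: deg(0)=3, deg(1)=2, deg(2)=1, deg(3)=4, deg(4)=2.
Sorted degree sequence of G1: [4, 3, 2, 2, 1].
Degrees in G2: deg(0)=4, deg(1)=4, deg(2)=4, deg(3)=4, deg(4)=4.
Sorted degree sequence of G2: [4, 4, 4, 4, 4].
The (sorted) degree sequence is an isomorphism invariant, so since G1 and G2 have different degree sequences they cannot be isomorphic.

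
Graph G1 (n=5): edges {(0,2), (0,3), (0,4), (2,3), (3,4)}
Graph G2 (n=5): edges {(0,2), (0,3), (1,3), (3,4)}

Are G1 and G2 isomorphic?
No, not isomorphic

The graphs are NOT isomorphic.

Counting triangles (3-cliques): G1 has 2, G2 has 0.
Triangle count is an isomorphism invariant, so differing triangle counts rule out isomorphism.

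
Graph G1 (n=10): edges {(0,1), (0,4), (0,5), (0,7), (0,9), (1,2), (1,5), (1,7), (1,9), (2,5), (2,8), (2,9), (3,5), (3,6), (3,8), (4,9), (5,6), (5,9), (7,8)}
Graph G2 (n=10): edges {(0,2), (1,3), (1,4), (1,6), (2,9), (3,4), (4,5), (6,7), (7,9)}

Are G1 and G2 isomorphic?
No, not isomorphic

The graphs are NOT isomorphic.

Connected components of G1: 1 component(s) with vertex sets [[0, 1, 2, 3, 4, 5, 6, 7, 8, 9]], sizes [10].
Connected components of G2: 2 component(s) with vertex sets [[8], [0, 1, 2, 3, 4, 5, 6, 7, 9]], sizes [1, 9].
The number of connected components (and the multiset of component sizes) is an isomorphism invariant — an isomorphism maps each component of G1 bijectively onto a component of G2. Since G1 has 1 component(s) and G2 has 2, they cannot be isomorphic.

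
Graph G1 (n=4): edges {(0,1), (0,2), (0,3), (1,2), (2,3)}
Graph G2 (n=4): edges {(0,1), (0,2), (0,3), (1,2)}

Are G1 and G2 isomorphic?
No, not isomorphic

The graphs are NOT isomorphic.

Counting edges: G1 has 5 edge(s); G2 has 4 edge(s).
Edge count is an isomorphism invariant (a bijection on vertices induces a bijection on edges), so differing edge counts rule out isomorphism.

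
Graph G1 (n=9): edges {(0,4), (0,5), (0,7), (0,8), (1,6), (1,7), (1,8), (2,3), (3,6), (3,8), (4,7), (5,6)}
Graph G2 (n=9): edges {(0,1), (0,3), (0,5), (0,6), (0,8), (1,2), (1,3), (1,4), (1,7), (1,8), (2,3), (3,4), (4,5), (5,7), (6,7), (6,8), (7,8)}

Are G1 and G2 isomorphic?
No, not isomorphic

The graphs are NOT isomorphic.

Degrees in G1: deg(0)=4, deg(1)=3, deg(2)=1, deg(3)=3, deg(4)=2, deg(5)=2, deg(6)=3, deg(7)=3, deg(8)=3.
Sorted degree sequence of G1: [4, 3, 3, 3, 3, 3, 2, 2, 1].
Degrees in G2: deg(0)=5, deg(1)=6, deg(2)=2, deg(3)=4, deg(4)=3, deg(5)=3, deg(6)=3, deg(7)=4, deg(8)=4.
Sorted degree sequence of G2: [6, 5, 4, 4, 4, 3, 3, 3, 2].
The (sorted) degree sequence is an isomorphism invariant, so since G1 and G2 have different degree sequences they cannot be isomorphic.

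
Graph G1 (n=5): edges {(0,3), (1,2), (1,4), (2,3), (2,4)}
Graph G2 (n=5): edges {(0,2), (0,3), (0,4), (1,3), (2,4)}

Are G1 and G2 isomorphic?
Yes, isomorphic

The graphs are isomorphic.
One valid mapping φ: V(G1) → V(G2): 0→1, 1→2, 2→0, 3→3, 4→4

Verify φ preserves adjacency — for each edge of G1, its image is an edge of G2:
  (0,3) → (φ(0),φ(3)) = (1,3) ∈ E(G2) ✓
  (1,2) → (φ(1),φ(2)) = (0,2) ∈ E(G2) ✓
  (1,4) → (φ(1),φ(4)) = (2,4) ∈ E(G2) ✓
  (2,3) → (φ(2),φ(3)) = (0,3) ∈ E(G2) ✓
  (2,4) → (φ(2),φ(4)) = (0,4) ∈ E(G2) ✓
All 5 edges of G1 map to edges of G2, and |E(G1)| = |E(G2)| = 5, so φ is a bijection on edges as well as vertices. Hence G1 ≅ G2.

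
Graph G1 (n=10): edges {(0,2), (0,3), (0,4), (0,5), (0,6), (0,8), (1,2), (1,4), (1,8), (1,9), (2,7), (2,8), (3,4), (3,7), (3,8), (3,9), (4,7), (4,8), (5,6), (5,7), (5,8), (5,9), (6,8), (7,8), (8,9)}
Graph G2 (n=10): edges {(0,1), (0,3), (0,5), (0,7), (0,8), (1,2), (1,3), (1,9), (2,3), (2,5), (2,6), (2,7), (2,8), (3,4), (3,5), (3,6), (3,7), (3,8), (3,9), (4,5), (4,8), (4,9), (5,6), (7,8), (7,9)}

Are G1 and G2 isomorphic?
Yes, isomorphic

The graphs are isomorphic.
One valid mapping φ: V(G1) → V(G2): 0→2, 1→9, 2→1, 3→8, 4→7, 5→5, 6→6, 7→0, 8→3, 9→4

Verify φ preserves adjacency — for each edge of G1, its image is an edge of G2:
  (0,2) → (φ(0),φ(2)) = (1,2) ∈ E(G2) ✓
  (0,3) → (φ(0),φ(3)) = (2,8) ∈ E(G2) ✓
  (0,4) → (φ(0),φ(4)) = (2,7) ∈ E(G2) ✓
  (0,5) → (φ(0),φ(5)) = (2,5) ∈ E(G2) ✓
  (0,6) → (φ(0),φ(6)) = (2,6) ∈ E(G2) ✓
  (0,8) → (φ(0),φ(8)) = (2,3) ∈ E(G2) ✓
  (1,2) → (φ(1),φ(2)) = (1,9) ∈ E(G2) ✓
  (1,4) → (φ(1),φ(4)) = (7,9) ∈ E(G2) ✓
  (1,8) → (φ(1),φ(8)) = (3,9) ∈ E(G2) ✓
  (1,9) → (φ(1),φ(9)) = (4,9) ∈ E(G2) ✓
  (2,7) → (φ(2),φ(7)) = (0,1) ∈ E(G2) ✓
  (2,8) → (φ(2),φ(8)) = (1,3) ∈ E(G2) ✓
  (3,4) → (φ(3),φ(4)) = (7,8) ∈ E(G2) ✓
  (3,7) → (φ(3),φ(7)) = (0,8) ∈ E(G2) ✓
  (3,8) → (φ(3),φ(8)) = (3,8) ∈ E(G2) ✓
  (3,9) → (φ(3),φ(9)) = (4,8) ∈ E(G2) ✓
  (4,7) → (φ(4),φ(7)) = (0,7) ∈ E(G2) ✓
  (4,8) → (φ(4),φ(8)) = (3,7) ∈ E(G2) ✓
  (5,6) → (φ(5),φ(6)) = (5,6) ∈ E(G2) ✓
  (5,7) → (φ(5),φ(7)) = (0,5) ∈ E(G2) ✓
  (5,8) → (φ(5),φ(8)) = (3,5) ∈ E(G2) ✓
  (5,9) → (φ(5),φ(9)) = (4,5) ∈ E(G2) ✓
  (6,8) → (φ(6),φ(8)) = (3,6) ∈ E(G2) ✓
  (7,8) → (φ(7),φ(8)) = (0,3) ∈ E(G2) ✓
  (8,9) → (φ(8),φ(9)) = (3,4) ∈ E(G2) ✓
All 25 edges of G1 map to edges of G2, and |E(G1)| = |E(G2)| = 25, so φ is a bijection on edges as well as vertices. Hence G1 ≅ G2.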